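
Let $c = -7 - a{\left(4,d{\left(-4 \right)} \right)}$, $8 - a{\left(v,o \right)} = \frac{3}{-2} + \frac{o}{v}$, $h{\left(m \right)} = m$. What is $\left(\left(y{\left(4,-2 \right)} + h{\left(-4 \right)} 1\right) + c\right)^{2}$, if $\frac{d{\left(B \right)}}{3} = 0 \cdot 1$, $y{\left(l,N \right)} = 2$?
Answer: $\frac{1369}{4} \approx 342.25$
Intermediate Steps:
$d{\left(B \right)} = 0$ ($d{\left(B \right)} = 3 \cdot 0 \cdot 1 = 3 \cdot 0 = 0$)
$a{\left(v,o \right)} = \frac{19}{2} - \frac{o}{v}$ ($a{\left(v,o \right)} = 8 - \left(\frac{3}{-2} + \frac{o}{v}\right) = 8 - \left(3 \left(- \frac{1}{2}\right) + \frac{o}{v}\right) = 8 - \left(- \frac{3}{2} + \frac{o}{v}\right) = \frac{19}{2} - \frac{o}{v}$)
$c = - \frac{33}{2}$ ($c = -7 - \left(\frac{19}{2} - \frac{0}{4}\right) = -7 - \left(\frac{19}{2} - 0 \cdot \frac{1}{4}\right) = -7 - \left(\frac{19}{2} + 0\right) = -7 - \frac{19}{2} = - \frac{33}{2} \approx -16.5$)
$\left(\left(y{\left(4,-2 \right)} + h{\left(-4 \right)} 1\right) + c\right)^{2} = \left(\left(2 - 4\right) - \frac{33}{2}\right)^{2} = \left(-2 - \frac{33}{2}\right)^{2} = \left(- \frac{37}{2}\right)^{2} = \frac{1369}{4}$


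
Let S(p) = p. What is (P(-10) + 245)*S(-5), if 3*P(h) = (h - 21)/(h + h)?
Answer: -14731/12 ≈ -1227.6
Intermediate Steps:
P(h) = (-21 + h)/(6*h) (P(h) = ((h - 21)/(h + h))/3 = ((-21 + h)/((2*h)))/3 = ((-21 + h)*(1/(2*h)))/3 = ((-21 + h)/(2*h))/3 = (-21 + h)/(6*h))
(P(-10) + 245)*S(-5) = ((⅙)*(-21 - 10)/(-10) + 245)*(-5) = ((⅙)*(-⅒)*(-31) + 245)*(-5) = (31/60 + 245)*(-5) = (14731/60)*(-5) = -14731/12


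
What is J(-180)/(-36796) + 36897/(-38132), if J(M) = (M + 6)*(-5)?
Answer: -347709213/350776268 ≈ -0.99126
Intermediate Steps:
J(M) = -30 - 5*M (J(M) = (6 + M)*(-5) = -30 - 5*M)
J(-180)/(-36796) + 36897/(-38132) = (-30 - 5*(-180))/(-36796) + 36897/(-38132) = (-30 + 900)*(-1/36796) + 36897*(-1/38132) = 870*(-1/36796) - 36897/38132 = -435/18398 - 36897/38132 = -347709213/350776268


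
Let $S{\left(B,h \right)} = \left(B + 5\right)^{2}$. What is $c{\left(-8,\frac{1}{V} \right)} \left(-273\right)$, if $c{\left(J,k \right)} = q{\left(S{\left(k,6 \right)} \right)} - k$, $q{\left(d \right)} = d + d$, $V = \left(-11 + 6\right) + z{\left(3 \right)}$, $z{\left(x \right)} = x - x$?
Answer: $- \frac{315861}{25} \approx -12634.0$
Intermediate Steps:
$z{\left(x \right)} = 0$
$V = -5$ ($V = \left(-11 + 6\right) + 0 = -5 + 0 = -5$)
$S{\left(B,h \right)} = \left(5 + B\right)^{2}$
$q{\left(d \right)} = 2 d$
$c{\left(J,k \right)} = - k + 2 \left(5 + k\right)^{2}$ ($c{\left(J,k \right)} = 2 \left(5 + k\right)^{2} - k = - k + 2 \left(5 + k\right)^{2}$)
$c{\left(-8,\frac{1}{V} \right)} \left(-273\right) = \left(- \frac{1}{-5} + 2 \left(5 + \frac{1}{-5}\right)^{2}\right) \left(-273\right) = \left(\left(-1\right) \left(- \frac{1}{5}\right) + 2 \left(5 - \frac{1}{5}\right)^{2}\right) \left(-273\right) = \left(\frac{1}{5} + 2 \left(\frac{24}{5}\right)^{2}\right) \left(-273\right) = \left(\frac{1}{5} + 2 \cdot \frac{576}{25}\right) \left(-273\right) = \left(\frac{1}{5} + \frac{1152}{25}\right) \left(-273\right) = \frac{1157}{25} \left(-273\right) = - \frac{315861}{25}$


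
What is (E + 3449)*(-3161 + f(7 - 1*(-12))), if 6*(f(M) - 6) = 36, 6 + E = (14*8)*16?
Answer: -16485015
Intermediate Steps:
E = 1786 (E = -6 + (14*8)*16 = -6 + 112*16 = -6 + 1792 = 1786)
f(M) = 12 (f(M) = 6 + (⅙)*36 = 6 + 6 = 12)
(E + 3449)*(-3161 + f(7 - 1*(-12))) = (1786 + 3449)*(-3161 + 12) = 5235*(-3149) = -16485015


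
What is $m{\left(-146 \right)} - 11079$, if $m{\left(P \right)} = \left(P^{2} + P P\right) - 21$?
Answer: $31532$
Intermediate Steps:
$m{\left(P \right)} = -21 + 2 P^{2}$ ($m{\left(P \right)} = \left(P^{2} + P^{2}\right) - 21 = 2 P^{2} - 21 = -21 + 2 P^{2}$)
$m{\left(-146 \right)} - 11079 = \left(-21 + 2 \left(-146\right)^{2}\right) - 11079 = \left(-21 + 2 \cdot 21316\right) - 11079 = \left(-21 + 42632\right) - 11079 = 42611 - 11079 = 31532$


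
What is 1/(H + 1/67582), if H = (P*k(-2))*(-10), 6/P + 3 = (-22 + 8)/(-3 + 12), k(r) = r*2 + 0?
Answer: -2770862/145977079 ≈ -0.018981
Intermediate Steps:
k(r) = 2*r (k(r) = 2*r + 0 = 2*r)
P = -54/41 (P = 6/(-3 + (-22 + 8)/(-3 + 12)) = 6/(-3 - 14/9) = 6/(-41/9) = 6*(-9/41) = -54/41 ≈ -1.3171)
H = -2160/41 (H = -108*(-2)/41*(-10) = -54/41*(-4)*(-10) = (216/41)*(-10) = -2160/41 ≈ -52.683)
1/(H + 1/67582) = 1/(-2160/41 + 1/67582) = 1/(-145977079/2770862) = -2770862/145977079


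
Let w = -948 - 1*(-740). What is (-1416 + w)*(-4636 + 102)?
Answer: 7363216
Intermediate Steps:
w = -208 (w = -948 + 740 = -208)
(-1416 + w)*(-4636 + 102) = (-1416 - 208)*(-4636 + 102) = -1624*(-4534) = 7363216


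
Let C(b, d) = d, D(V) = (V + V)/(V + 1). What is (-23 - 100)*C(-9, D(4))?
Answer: -984/5 ≈ -196.80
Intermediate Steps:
D(V) = 2*V/(1 + V) (D(V) = (2*V)/(1 + V) = 2*V/(1 + V))
(-23 - 100)*C(-9, D(4)) = (-23 - 100)*(2*4/(1 + 4)) = -246*4/5 = -123*8/5 = -984/5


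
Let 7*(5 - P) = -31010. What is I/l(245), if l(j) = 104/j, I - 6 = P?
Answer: 1088045/104 ≈ 10462.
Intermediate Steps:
P = 4435 (P = 5 - 1/7*(-31010) = 5 + 4430 = 4435)
I = 4441 (I = 6 + 4435 = 4441)
I/l(245) = 4441/((104/245)) = 4441/((104*(1/245))) = 4441/(104/245) = 4441*(245/104) = 1088045/104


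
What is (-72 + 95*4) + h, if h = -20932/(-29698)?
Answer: 4583958/14849 ≈ 308.70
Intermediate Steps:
h = 10466/14849 (h = -20932*(-1/29698) = 10466/14849 ≈ 0.70483)
(-72 + 95*4) + h = (-72 + 95*4) + 10466/14849 = (-72 + 380) + 10466/14849 = 308 + 10466/14849 = 4583958/14849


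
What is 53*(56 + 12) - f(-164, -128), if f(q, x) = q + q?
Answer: 3932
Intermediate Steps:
f(q, x) = 2*q
53*(56 + 12) - f(-164, -128) = 53*(56 + 12) - 2*(-164) = 53*68 - 1*(-328) = 3604 + 328 = 3932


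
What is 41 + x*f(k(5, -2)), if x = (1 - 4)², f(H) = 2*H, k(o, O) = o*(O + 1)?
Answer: -49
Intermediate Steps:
k(o, O) = o*(1 + O)
x = 9 (x = (-3)² = 9)
41 + x*f(k(5, -2)) = 41 + 9*(2*(5*(1 - 2))) = 41 + 9*(2*(5*(-1))) = 41 + 9*(2*(-5)) = 41 + 9*(-10) = 41 - 90 = -49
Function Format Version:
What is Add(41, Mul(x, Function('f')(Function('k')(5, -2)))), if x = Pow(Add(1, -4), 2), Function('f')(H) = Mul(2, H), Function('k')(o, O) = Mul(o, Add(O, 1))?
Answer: -49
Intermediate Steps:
Function('k')(o, O) = Mul(o, Add(1, O))
x = 9 (x = Pow(-3, 2) = 9)
Add(41, Mul(x, Function('f')(Function('k')(5, -2)))) = Add(41, Mul(9, Mul(2, Mul(5, Add(1, -2))))) = Add(41, Mul(9, Mul(2, Mul(5, -1)))) = Add(41, Mul(9, Mul(2, -5))) = Add(41, Mul(9, -10)) = Add(41, -90) = -49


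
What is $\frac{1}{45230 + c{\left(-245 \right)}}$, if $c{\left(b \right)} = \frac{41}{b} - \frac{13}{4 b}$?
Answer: $\frac{980}{44325249} \approx 2.2109 \cdot 10^{-5}$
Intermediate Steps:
$c{\left(b \right)} = \frac{151}{4 b}$ ($c{\left(b \right)} = \frac{41}{b} - 13 \frac{1}{4 b} = \frac{41}{b} - \frac{13}{4 b} = \frac{151}{4 b}$)
$\frac{1}{45230 + c{\left(-245 \right)}} = \frac{1}{45230 + \frac{151}{4 \left(-245\right)}} = \frac{1}{45230 + \frac{151}{4} \left(- \frac{1}{245}\right)} = \frac{1}{45230 - \frac{151}{980}} = \frac{1}{\frac{44325249}{980}} = \frac{980}{44325249}$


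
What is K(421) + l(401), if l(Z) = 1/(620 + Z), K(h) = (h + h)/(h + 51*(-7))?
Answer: 429873/32672 ≈ 13.157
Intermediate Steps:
K(h) = 2*h/(-357 + h) (K(h) = (2*h)/(h - 357) = (2*h)/(-357 + h) = 2*h/(-357 + h))
K(421) + l(401) = 2*421/(-357 + 421) + 1/(620 + 401) = 2*421/64 + 1/1021 = 2*421*(1/64) + 1/1021 = 421/32 + 1/1021 = 429873/32672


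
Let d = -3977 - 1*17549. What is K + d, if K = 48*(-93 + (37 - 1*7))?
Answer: -24550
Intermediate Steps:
K = -3024 (K = 48*(-93 + (37 - 7)) = 48*(-93 + 30) = 48*(-63) = -3024)
d = -21526 (d = -3977 - 17549 = -21526)
K + d = -3024 - 21526 = -24550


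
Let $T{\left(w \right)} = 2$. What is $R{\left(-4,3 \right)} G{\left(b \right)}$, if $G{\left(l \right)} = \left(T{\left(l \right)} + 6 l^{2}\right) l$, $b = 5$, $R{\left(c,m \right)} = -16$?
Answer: $-12160$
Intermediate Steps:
$G{\left(l \right)} = l \left(2 + 6 l^{2}\right)$ ($G{\left(l \right)} = \left(2 + 6 l^{2}\right) l = l \left(2 + 6 l^{2}\right)$)
$R{\left(-4,3 \right)} G{\left(b \right)} = - 16 \left(2 \cdot 5 + 6 \cdot 5^{3}\right) = - 16 \left(10 + 6 \cdot 125\right) = - 16 \left(10 + 750\right) = \left(-16\right) 760 = -12160$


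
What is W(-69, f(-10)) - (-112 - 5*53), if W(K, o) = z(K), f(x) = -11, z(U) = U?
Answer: 308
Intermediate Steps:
W(K, o) = K
W(-69, f(-10)) - (-112 - 5*53) = -69 - (-112 - 5*53) = -69 - (-112 - 265) = -69 - 1*(-377) = -69 + 377 = 308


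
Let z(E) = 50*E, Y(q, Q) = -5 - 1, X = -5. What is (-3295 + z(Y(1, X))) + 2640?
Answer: -955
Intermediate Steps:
Y(q, Q) = -6
(-3295 + z(Y(1, X))) + 2640 = (-3295 + 50*(-6)) + 2640 = (-3295 - 300) + 2640 = -3595 + 2640 = -955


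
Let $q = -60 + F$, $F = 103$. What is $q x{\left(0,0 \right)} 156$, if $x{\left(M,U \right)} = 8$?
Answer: $53664$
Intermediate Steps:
$q = 43$ ($q = -60 + 103 = 43$)
$q x{\left(0,0 \right)} 156 = 43 \cdot 8 \cdot 156 = 344 \cdot 156 = 53664$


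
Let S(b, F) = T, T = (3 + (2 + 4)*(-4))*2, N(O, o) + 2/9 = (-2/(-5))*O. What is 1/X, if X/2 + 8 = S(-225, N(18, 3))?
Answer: -1/100 ≈ -0.010000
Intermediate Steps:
N(O, o) = -2/9 + 2*O/5 (N(O, o) = -2/9 + (-2/(-5))*O = -2/9 + (-2*(-⅕))*O = -2/9 + 2*O/5)
T = -42 (T = (3 + 6*(-4))*2 = (3 - 24)*2 = -21*2 = -42)
S(b, F) = -42
X = -100 (X = -16 + 2*(-42) = -16 - 84 = -100)
1/X = 1/(-100) = -1/100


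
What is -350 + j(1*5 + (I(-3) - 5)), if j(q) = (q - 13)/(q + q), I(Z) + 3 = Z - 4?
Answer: -6977/20 ≈ -348.85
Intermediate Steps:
I(Z) = -7 + Z (I(Z) = -3 + (Z - 4) = -3 + (-4 + Z) = -7 + Z)
j(q) = (-13 + q)/(2*q) (j(q) = (-13 + q)/((2*q)) = (-13 + q)*(1/(2*q)) = (-13 + q)/(2*q))
-350 + j(1*5 + (I(-3) - 5)) = -350 + (-13 + (1*5 + ((-7 - 3) - 5)))/(2*(1*5 + ((-7 - 3) - 5))) = -350 + (-13 + (5 + (-10 - 5)))/(2*(5 + (-10 - 5))) = -350 + (-13 + (5 - 15))/(2*(5 - 15)) = -350 + (½)*(-13 - 10)/(-10) = -350 + (½)*(-⅒)*(-23) = -350 + 23/20 = -6977/20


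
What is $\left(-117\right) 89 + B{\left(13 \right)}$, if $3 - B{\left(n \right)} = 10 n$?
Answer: $-10540$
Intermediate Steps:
$B{\left(n \right)} = 3 - 10 n$
$\left(-117\right) 89 + B{\left(13 \right)} = \left(-117\right) 89 + \left(3 - 130\right) = -10413 + \left(3 - 130\right) = -10413 - 127 = -10540$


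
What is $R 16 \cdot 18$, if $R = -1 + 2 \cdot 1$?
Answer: $288$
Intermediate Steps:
$R = 1$ ($R = -1 + 2 = 1$)
$R 16 \cdot 18 = 1 \cdot 16 \cdot 18 = 16 \cdot 18 = 288$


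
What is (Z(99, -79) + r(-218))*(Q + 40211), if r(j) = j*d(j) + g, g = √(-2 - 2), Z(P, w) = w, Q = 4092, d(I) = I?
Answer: 2101955835 + 88606*I ≈ 2.102e+9 + 88606.0*I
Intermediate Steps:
g = 2*I (g = √(-4) = 2*I ≈ 2.0*I)
r(j) = j² + 2*I (r(j) = j*j + 2*I = j² + 2*I)
(Z(99, -79) + r(-218))*(Q + 40211) = (-79 + ((-218)² + 2*I))*(4092 + 40211) = (-79 + (47524 + 2*I))*44303 = (47445 + 2*I)*44303 = 2101955835 + 88606*I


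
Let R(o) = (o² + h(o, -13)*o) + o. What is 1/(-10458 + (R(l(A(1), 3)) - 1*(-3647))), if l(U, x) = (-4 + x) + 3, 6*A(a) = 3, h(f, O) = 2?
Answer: -1/6801 ≈ -0.00014704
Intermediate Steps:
A(a) = ½ (A(a) = (⅙)*3 = ½)
l(U, x) = -1 + x
R(o) = o² + 3*o (R(o) = (o² + 2*o) + o = o² + 3*o)
1/(-10458 + (R(l(A(1), 3)) - 1*(-3647))) = 1/(-10458 + ((-1 + 3)*(3 + (-1 + 3)) - 1*(-3647))) = 1/(-10458 + (2*(3 + 2) + 3647)) = 1/(-10458 + (2*5 + 3647)) = 1/(-10458 + (10 + 3647)) = 1/(-10458 + 3657) = 1/(-6801) = -1/6801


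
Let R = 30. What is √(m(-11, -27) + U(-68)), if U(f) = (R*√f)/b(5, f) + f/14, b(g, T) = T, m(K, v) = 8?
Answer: √(44506 - 12495*I*√17)/119 ≈ 1.9938 - 0.91234*I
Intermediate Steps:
U(f) = 30/√f + f/14 (U(f) = (30*√f)/f + f/14 = 30/√f + f*(1/14) = 30/√f + f/14)
√(m(-11, -27) + U(-68)) = √(8 + (30/√(-68) + (1/14)*(-68))) = √(8 + (30*(-I*√17/34) - 34/7)) = √(8 + (-15*I*√17/17 - 34/7)) = √(8 + (-34/7 - 15*I*√17/17)) = √(22/7 - 15*I*√17/17)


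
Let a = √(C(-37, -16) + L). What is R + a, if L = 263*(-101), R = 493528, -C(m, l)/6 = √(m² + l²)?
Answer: 493528 + √(-26563 - 30*√65) ≈ 4.9353e+5 + 163.72*I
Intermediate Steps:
C(m, l) = -6*√(l² + m²) (C(m, l) = -6*√(m² + l²) = -6*√(l² + m²))
L = -26563
a = √(-26563 - 30*√65) (a = √(-6*√((-16)² + (-37)²) - 26563) = √(-6*√(256 + 1369) - 26563) = √(-30*√65 - 26563) = √(-26563 - 30*√65) ≈ 163.72*I)
R + a = 493528 + √(-26563 - 30*√65)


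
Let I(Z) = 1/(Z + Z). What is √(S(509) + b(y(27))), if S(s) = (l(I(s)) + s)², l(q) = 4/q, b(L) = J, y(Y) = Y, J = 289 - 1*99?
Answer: √20985751 ≈ 4581.0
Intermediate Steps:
J = 190 (J = 289 - 99 = 190)
I(Z) = 1/(2*Z)
b(L) = 190
S(s) = 81*s² (S(s) = (4/((1/(2*s))) + s)² = (4*(2*s) + s)² = (8*s + s)² = (9*s)² = 81*s²)
√(S(509) + b(y(27))) = √(81*509² + 190) = √(81*259081 + 190) = √(20985561 + 190) = √20985751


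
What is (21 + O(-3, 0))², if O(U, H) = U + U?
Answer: 225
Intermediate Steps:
O(U, H) = 2*U
(21 + O(-3, 0))² = (21 + 2*(-3))² = (21 - 6)² = 15² = 225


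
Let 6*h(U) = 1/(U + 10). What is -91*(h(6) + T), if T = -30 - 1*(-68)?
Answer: -332059/96 ≈ -3458.9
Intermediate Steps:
T = 38 (T = -30 + 68 = 38)
h(U) = 1/(6*(10 + U)) (h(U) = 1/(6*(U + 10)) = 1/(6*(10 + U)))
-91*(h(6) + T) = -91*(1/(6*(10 + 6)) + 38) = -91*((⅙)/16 + 38) = -91*((⅙)*(1/16) + 38) = -91*(1/96 + 38) = -91*3649/96 = -332059/96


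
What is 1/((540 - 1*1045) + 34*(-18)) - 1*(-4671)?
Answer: 5217506/1117 ≈ 4671.0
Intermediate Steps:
1/((540 - 1*1045) + 34*(-18)) - 1*(-4671) = 1/((540 - 1045) - 612) + 4671 = 1/(-505 - 612) + 4671 = 1/(-1117) + 4671 = -1/1117 + 4671 = 5217506/1117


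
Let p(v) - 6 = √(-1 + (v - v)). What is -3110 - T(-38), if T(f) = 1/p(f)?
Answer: -115076/37 + I/37 ≈ -3110.2 + 0.027027*I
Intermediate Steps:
p(v) = 6 + I (p(v) = 6 + √(-1 + (v - v)) = 6 + √(-1 + 0) = 6 + √(-1) = 6 + I)
T(f) = (6 - I)/37 (T(f) = 1/(6 + I) = (6 - I)/37)
-3110 - T(-38) = -3110 - (6/37 - I/37) = -3110 + (-6/37 + I/37) = -115076/37 + I/37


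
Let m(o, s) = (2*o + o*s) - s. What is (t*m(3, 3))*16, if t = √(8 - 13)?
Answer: 192*I*√5 ≈ 429.33*I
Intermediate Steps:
t = I*√5 (t = √(-5) = I*√5 ≈ 2.2361*I)
m(o, s) = -s + 2*o + o*s
(t*m(3, 3))*16 = ((I*√5)*(-1*3 + 2*3 + 3*3))*16 = ((I*√5)*(-3 + 6 + 9))*16 = ((I*√5)*12)*16 = (12*I*√5)*16 = 192*I*√5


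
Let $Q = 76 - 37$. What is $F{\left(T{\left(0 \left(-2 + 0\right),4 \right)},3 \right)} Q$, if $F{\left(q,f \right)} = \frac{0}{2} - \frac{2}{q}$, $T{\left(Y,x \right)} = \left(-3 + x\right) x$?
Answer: $- \frac{39}{2} \approx -19.5$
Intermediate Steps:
$T{\left(Y,x \right)} = x \left(-3 + x\right)$
$F{\left(q,f \right)} = - \frac{2}{q}$ ($F{\left(q,f \right)} = 0 \cdot \frac{1}{2} - \frac{2}{q} = 0 - \frac{2}{q} = - \frac{2}{q}$)
$Q = 39$ ($Q = 76 - 37 = 39$)
$F{\left(T{\left(0 \left(-2 + 0\right),4 \right)},3 \right)} Q = - \frac{2}{4 \left(-3 + 4\right)} 39 = - \frac{2}{4 \cdot 1} \cdot 39 = - \frac{2}{4} \cdot 39 = \left(-2\right) \frac{1}{4} \cdot 39 = \left(- \frac{1}{2}\right) 39 = - \frac{39}{2}$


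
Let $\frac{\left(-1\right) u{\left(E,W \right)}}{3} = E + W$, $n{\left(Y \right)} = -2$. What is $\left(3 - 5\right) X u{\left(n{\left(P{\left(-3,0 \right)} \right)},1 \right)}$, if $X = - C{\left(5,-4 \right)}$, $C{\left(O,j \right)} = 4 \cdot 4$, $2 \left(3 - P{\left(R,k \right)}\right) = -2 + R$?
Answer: $96$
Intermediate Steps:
$P{\left(R,k \right)} = 4 - \frac{R}{2}$ ($P{\left(R,k \right)} = 3 - \frac{-2 + R}{2} = 3 - \left(-1 + \frac{R}{2}\right) = 4 - \frac{R}{2}$)
$C{\left(O,j \right)} = 16$
$X = -16$ ($X = \left(-1\right) 16 = -16$)
$u{\left(E,W \right)} = - 3 E - 3 W$ ($u{\left(E,W \right)} = - 3 \left(E + W\right) = - 3 E - 3 W$)
$\left(3 - 5\right) X u{\left(n{\left(P{\left(-3,0 \right)} \right)},1 \right)} = \left(3 - 5\right) \left(-16\right) \left(\left(-3\right) \left(-2\right) - 3\right) = \left(-2\right) \left(-16\right) \left(6 - 3\right) = 32 \cdot 3 = 96$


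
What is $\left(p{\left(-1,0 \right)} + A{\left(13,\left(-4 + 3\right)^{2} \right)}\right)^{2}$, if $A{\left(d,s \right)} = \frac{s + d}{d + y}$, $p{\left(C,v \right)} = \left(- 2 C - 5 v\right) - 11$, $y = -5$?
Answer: $\frac{841}{16} \approx 52.563$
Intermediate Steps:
$p{\left(C,v \right)} = -11 - 5 v - 2 C$ ($p{\left(C,v \right)} = \left(- 5 v - 2 C\right) - 11 = -11 - 5 v - 2 C$)
$A{\left(d,s \right)} = \frac{d + s}{-5 + d}$ ($A{\left(d,s \right)} = \frac{s + d}{d - 5} = \frac{d + s}{-5 + d}$)
$\left(p{\left(-1,0 \right)} + A{\left(13,\left(-4 + 3\right)^{2} \right)}\right)^{2} = \left(\left(-11 - 0 - -2\right) + \frac{13 + \left(-4 + 3\right)^{2}}{-5 + 13}\right)^{2} = \left(\left(-11 + 0 + 2\right) + \frac{13 + \left(-1\right)^{2}}{8}\right)^{2} = \left(-9 + \frac{13 + 1}{8}\right)^{2} = \left(-9 + \frac{1}{8} \cdot 14\right)^{2} = \left(-9 + \frac{7}{4}\right)^{2} = \left(- \frac{29}{4}\right)^{2} = \frac{841}{16}$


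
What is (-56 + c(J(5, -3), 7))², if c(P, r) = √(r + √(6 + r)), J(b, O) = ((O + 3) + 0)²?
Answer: (56 - √(7 + √13))² ≈ 2781.9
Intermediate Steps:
J(b, O) = (3 + O)² (J(b, O) = ((3 + O) + 0)² = (3 + O)²)
(-56 + c(J(5, -3), 7))² = (-56 + √(7 + √(6 + 7)))² = (-56 + √(7 + √13))²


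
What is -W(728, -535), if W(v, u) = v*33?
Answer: -24024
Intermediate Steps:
W(v, u) = 33*v
-W(728, -535) = -33*728 = -1*24024 = -24024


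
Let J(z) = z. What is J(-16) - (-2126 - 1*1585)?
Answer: 3695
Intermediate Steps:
J(-16) - (-2126 - 1*1585) = -16 - (-2126 - 1*1585) = -16 - (-2126 - 1585) = -16 - 1*(-3711) = -16 + 3711 = 3695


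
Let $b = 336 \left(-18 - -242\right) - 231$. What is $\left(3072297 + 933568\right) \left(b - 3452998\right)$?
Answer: $-13531671764725$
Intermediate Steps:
$b = 75033$ ($b = 336 \left(-18 + 242\right) - 231 = 336 \cdot 224 - 231 = 75264 - 231 = 75033$)
$\left(3072297 + 933568\right) \left(b - 3452998\right) = \left(3072297 + 933568\right) \left(75033 - 3452998\right) = 4005865 \left(-3377965\right) = -13531671764725$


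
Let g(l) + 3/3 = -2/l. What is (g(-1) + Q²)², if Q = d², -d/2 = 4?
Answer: 16785409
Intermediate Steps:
d = -8 (d = -2*4 = -8)
Q = 64 (Q = (-8)² = 64)
g(l) = -1 - 2/l
(g(-1) + Q²)² = ((-2 - 1*(-1))/(-1) + 64²)² = (-(-2 + 1) + 4096)² = (-1*(-1) + 4096)² = (1 + 4096)² = 4097² = 16785409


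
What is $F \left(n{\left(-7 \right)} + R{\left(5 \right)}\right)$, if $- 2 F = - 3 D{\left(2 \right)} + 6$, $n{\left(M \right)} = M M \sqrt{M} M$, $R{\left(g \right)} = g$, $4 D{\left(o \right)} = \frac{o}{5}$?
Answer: $- \frac{57}{4} + \frac{19551 i \sqrt{7}}{20} \approx -14.25 + 2586.4 i$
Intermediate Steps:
$D{\left(o \right)} = \frac{o}{20}$ ($D{\left(o \right)} = \frac{o \frac{1}{5}}{4} = \frac{\frac{1}{5} o}{4} = \frac{o}{20}$)
$n{\left(M \right)} = M^{\frac{7}{2}}$ ($n{\left(M \right)} = M M^{\frac{3}{2}} M = M^{\frac{5}{2}} M = M^{\frac{7}{2}}$)
$F = - \frac{57}{20}$ ($F = - \frac{- 3 \cdot \frac{1}{20} \cdot 2 + 6}{2} = - \frac{\left(-3\right) \frac{1}{10} + 6}{2} = - \frac{- \frac{3}{10} + 6}{2} = \left(- \frac{1}{2}\right) \frac{57}{10} = - \frac{57}{20} \approx -2.85$)
$F \left(n{\left(-7 \right)} + R{\left(5 \right)}\right) = - \frac{57 \left(\left(-7\right)^{\frac{7}{2}} + 5\right)}{20} = - \frac{57 \left(- 343 i \sqrt{7} + 5\right)}{20} = - \frac{57 \left(5 - 343 i \sqrt{7}\right)}{20} = - \frac{57}{4} + \frac{19551 i \sqrt{7}}{20}$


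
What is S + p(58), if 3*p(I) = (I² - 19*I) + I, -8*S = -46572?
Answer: 39569/6 ≈ 6594.8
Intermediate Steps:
S = 11643/2 (S = -⅛*(-46572) = 11643/2 ≈ 5821.5)
p(I) = -6*I + I²/3 (p(I) = ((I² - 19*I) + I)/3 = (I² - 18*I)/3 = -6*I + I²/3)
S + p(58) = 11643/2 + (⅓)*58*(-18 + 58) = 11643/2 + (⅓)*58*40 = 11643/2 + 2320/3 = 39569/6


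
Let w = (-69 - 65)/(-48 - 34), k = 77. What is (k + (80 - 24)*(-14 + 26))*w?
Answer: 50183/41 ≈ 1224.0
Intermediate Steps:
w = 67/41 (w = -134/(-82) = -134*(-1/82) = 67/41 ≈ 1.6341)
(k + (80 - 24)*(-14 + 26))*w = (77 + (80 - 24)*(-14 + 26))*(67/41) = (77 + 56*12)*(67/41) = (77 + 672)*(67/41) = 749*(67/41) = 50183/41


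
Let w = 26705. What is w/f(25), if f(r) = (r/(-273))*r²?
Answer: -1458093/3125 ≈ -466.59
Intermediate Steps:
f(r) = -r³/273 (f(r) = (r*(-1/273))*r² = (-r/273)*r² = -r³/273)
w/f(25) = 26705/((-1/273*25³)) = 26705/((-1/273*15625)) = 26705/(-15625/273) = 26705*(-273/15625) = -1458093/3125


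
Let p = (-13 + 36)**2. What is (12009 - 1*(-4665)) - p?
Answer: 16145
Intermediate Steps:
p = 529 (p = 23**2 = 529)
(12009 - 1*(-4665)) - p = (12009 - 1*(-4665)) - 1*529 = (12009 + 4665) - 529 = 16674 - 529 = 16145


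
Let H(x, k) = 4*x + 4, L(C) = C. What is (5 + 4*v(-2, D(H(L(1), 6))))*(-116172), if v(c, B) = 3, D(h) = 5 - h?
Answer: -1974924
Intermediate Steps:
H(x, k) = 4 + 4*x
(5 + 4*v(-2, D(H(L(1), 6))))*(-116172) = (5 + 4*3)*(-116172) = (5 + 12)*(-116172) = 17*(-116172) = -1974924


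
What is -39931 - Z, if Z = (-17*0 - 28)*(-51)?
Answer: -41359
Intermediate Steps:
Z = 1428 (Z = (0 - 28)*(-51) = -28*(-51) = 1428)
-39931 - Z = -39931 - 1*1428 = -39931 - 1428 = -41359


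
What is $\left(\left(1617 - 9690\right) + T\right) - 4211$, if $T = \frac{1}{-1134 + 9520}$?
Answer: $- \frac{103013623}{8386} \approx -12284.0$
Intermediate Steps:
$T = \frac{1}{8386} \approx 0.00011925$
$\left(\left(1617 - 9690\right) + T\right) - 4211 = \left(\left(1617 - 9690\right) + \frac{1}{8386}\right) - 4211 = \left(-8073 + \frac{1}{8386}\right) - 4211 = - \frac{67700177}{8386} - 4211 = - \frac{103013623}{8386}$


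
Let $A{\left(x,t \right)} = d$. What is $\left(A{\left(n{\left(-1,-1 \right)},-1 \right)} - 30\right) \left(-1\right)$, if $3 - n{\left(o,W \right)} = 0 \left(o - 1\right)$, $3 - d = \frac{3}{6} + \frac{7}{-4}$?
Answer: $\frac{103}{4} \approx 25.75$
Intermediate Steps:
$d = \frac{17}{4}$ ($d = 3 - \left(\frac{3}{6} + \frac{7}{-4}\right) = 3 - \left(3 \cdot \frac{1}{6} + 7 \left(- \frac{1}{4}\right)\right) = 3 - \left(\frac{1}{2} - \frac{7}{4}\right) = 3 - - \frac{5}{4} = 3 + \frac{5}{4} = \frac{17}{4} \approx 4.25$)
$n{\left(o,W \right)} = 3$ ($n{\left(o,W \right)} = 3 - 0 \left(o - 1\right) = 3 - 0 \left(-1 + o\right) = 3 - 0 = 3 + 0 = 3$)
$A{\left(x,t \right)} = \frac{17}{4}$
$\left(A{\left(n{\left(-1,-1 \right)},-1 \right)} - 30\right) \left(-1\right) = \left(\frac{17}{4} - 30\right) \left(-1\right) = \left(- \frac{103}{4}\right) \left(-1\right) = \frac{103}{4}$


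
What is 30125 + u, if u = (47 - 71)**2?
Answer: 30701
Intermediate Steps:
u = 576 (u = (-24)**2 = 576)
30125 + u = 30125 + 576 = 30701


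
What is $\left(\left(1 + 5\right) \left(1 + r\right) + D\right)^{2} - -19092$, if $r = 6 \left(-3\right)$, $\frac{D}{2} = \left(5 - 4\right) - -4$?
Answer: $27556$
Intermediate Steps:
$D = 10$ ($D = 2 \left(\left(5 - 4\right) - -4\right) = 2 \left(\left(5 - 4\right) + 4\right) = 2 \left(1 + 4\right) = 2 \cdot 5 = 10$)
$r = -18$
$\left(\left(1 + 5\right) \left(1 + r\right) + D\right)^{2} - -19092 = \left(\left(1 + 5\right) \left(1 - 18\right) + 10\right)^{2} - -19092 = \left(6 \left(-17\right) + 10\right)^{2} + 19092 = \left(-102 + 10\right)^{2} + 19092 = \left(-92\right)^{2} + 19092 = 8464 + 19092 = 27556$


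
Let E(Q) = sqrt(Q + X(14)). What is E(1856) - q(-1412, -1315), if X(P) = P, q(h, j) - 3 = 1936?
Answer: -1939 + sqrt(1870) ≈ -1895.8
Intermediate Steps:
q(h, j) = 1939 (q(h, j) = 3 + 1936 = 1939)
E(Q) = sqrt(14 + Q) (E(Q) = sqrt(Q + 14) = sqrt(14 + Q))
E(1856) - q(-1412, -1315) = sqrt(14 + 1856) - 1*1939 = sqrt(1870) - 1939 = -1939 + sqrt(1870)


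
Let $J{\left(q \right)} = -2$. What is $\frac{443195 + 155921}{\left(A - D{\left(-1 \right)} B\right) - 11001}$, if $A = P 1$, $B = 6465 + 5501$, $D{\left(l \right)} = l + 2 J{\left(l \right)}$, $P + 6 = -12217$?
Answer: $\frac{299558}{18303} \approx 16.367$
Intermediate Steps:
$P = -12223$ ($P = -6 - 12217 = -12223$)
$D{\left(l \right)} = -4 + l$ ($D{\left(l \right)} = l + 2 \left(-2\right) = l - 4 = -4 + l$)
$B = 11966$
$A = -12223$ ($A = \left(-12223\right) 1 = -12223$)
$\frac{443195 + 155921}{\left(A - D{\left(-1 \right)} B\right) - 11001} = \frac{443195 + 155921}{\left(-12223 - \left(-4 - 1\right) 11966\right) - 11001} = \frac{599116}{\left(-12223 - \left(-5\right) 11966\right) - 11001} = \frac{599116}{\left(-12223 - -59830\right) - 11001} = \frac{599116}{\left(-12223 + 59830\right) - 11001} = \frac{599116}{47607 - 11001} = \frac{599116}{36606} = 599116 \cdot \frac{1}{36606} = \frac{299558}{18303}$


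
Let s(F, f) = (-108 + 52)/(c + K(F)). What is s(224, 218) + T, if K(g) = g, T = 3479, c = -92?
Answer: 114793/33 ≈ 3478.6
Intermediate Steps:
s(F, f) = -56/(-92 + F) (s(F, f) = (-108 + 52)/(-92 + F) = -56/(-92 + F))
s(224, 218) + T = -56/(-92 + 224) + 3479 = -56/132 + 3479 = -56*1/132 + 3479 = -14/33 + 3479 = 114793/33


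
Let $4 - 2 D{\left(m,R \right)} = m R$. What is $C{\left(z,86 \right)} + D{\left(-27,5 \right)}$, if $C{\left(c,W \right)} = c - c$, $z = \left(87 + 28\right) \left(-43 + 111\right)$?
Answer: $\frac{139}{2} \approx 69.5$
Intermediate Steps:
$D{\left(m,R \right)} = 2 - \frac{R m}{2}$ ($D{\left(m,R \right)} = 2 - \frac{m R}{2} = 2 - \frac{R m}{2}$)
$z = 7820$ ($z = 115 \cdot 68 = 7820$)
$C{\left(c,W \right)} = 0$
$C{\left(z,86 \right)} + D{\left(-27,5 \right)} = 0 - \left(-2 + \frac{5}{2} \left(-27\right)\right) = 0 + \left(2 + \frac{135}{2}\right) = 0 + \frac{139}{2} = \frac{139}{2}$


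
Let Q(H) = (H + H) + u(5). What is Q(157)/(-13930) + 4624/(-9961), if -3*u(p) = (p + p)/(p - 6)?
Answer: -14479988/29733585 ≈ -0.48699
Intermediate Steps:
u(p) = -2*p/(3*(-6 + p)) (u(p) = -(p + p)/(3*(p - 6)) = -2*p/(3*(-6 + p)))
Q(H) = 10/3 + 2*H (Q(H) = (H + H) - 2*5/(-18 + 3*5) = 2*H - 2*5/(-18 + 15) = 2*H - 2*5/(-3) = 2*H - 2*5*(-⅓) = 2*H + 10/3 = 10/3 + 2*H)
Q(157)/(-13930) + 4624/(-9961) = (10/3 + 2*157)/(-13930) + 4624/(-9961) = (10/3 + 314)*(-1/13930) + 4624*(-1/9961) = (952/3)*(-1/13930) - 4624/9961 = -68/2985 - 4624/9961 = -14479988/29733585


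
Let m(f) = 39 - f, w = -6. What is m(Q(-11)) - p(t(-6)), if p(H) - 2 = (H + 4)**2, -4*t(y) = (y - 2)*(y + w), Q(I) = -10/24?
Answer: -4351/12 ≈ -362.58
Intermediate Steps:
Q(I) = -5/12 (Q(I) = -10*1/24 = -5/12)
t(y) = -(-6 + y)*(-2 + y)/4 (t(y) = -(y - 2)*(y - 6)/4 = -(-2 + y)*(-6 + y)/4 = -(-6 + y)*(-2 + y)/4)
p(H) = 2 + (4 + H)**2 (p(H) = 2 + (H + 4)**2 = 2 + (4 + H)**2)
m(Q(-11)) - p(t(-6)) = (39 - 1*(-5/12)) - (2 + (4 + (-3 + 2*(-6) - 1/4*(-6)**2))**2) = (39 + 5/12) - (2 + (4 + (-3 - 12 - 1/4*36))**2) = 473/12 - (2 + (4 + (-3 - 12 - 9))**2) = 473/12 - (2 + (4 - 24)**2) = 473/12 - (2 + (-20)**2) = 473/12 - (2 + 400) = 473/12 - 1*402 = 473/12 - 402 = -4351/12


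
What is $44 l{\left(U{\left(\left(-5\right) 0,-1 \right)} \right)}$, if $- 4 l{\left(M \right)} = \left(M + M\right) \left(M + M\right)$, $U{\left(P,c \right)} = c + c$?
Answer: $-176$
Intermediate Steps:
$U{\left(P,c \right)} = 2 c$
$l{\left(M \right)} = - M^{2}$ ($l{\left(M \right)} = - \frac{\left(M + M\right) \left(M + M\right)}{4} = - \frac{2 M 2 M}{4} = - \frac{4 M^{2}}{4} = - M^{2}$)
$44 l{\left(U{\left(\left(-5\right) 0,-1 \right)} \right)} = 44 \left(- \left(2 \left(-1\right)\right)^{2}\right) = 44 \left(- \left(-2\right)^{2}\right) = 44 \left(\left(-1\right) 4\right) = 44 \left(-4\right) = -176$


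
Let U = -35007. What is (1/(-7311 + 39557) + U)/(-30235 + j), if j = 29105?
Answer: 1128835721/36437980 ≈ 30.980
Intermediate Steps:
(1/(-7311 + 39557) + U)/(-30235 + j) = (1/(-7311 + 39557) - 35007)/(-30235 + 29105) = (1/32246 - 35007)/(-1130) = (1/32246 - 35007)*(-1/1130) = -1128835721/32246*(-1/1130) = 1128835721/36437980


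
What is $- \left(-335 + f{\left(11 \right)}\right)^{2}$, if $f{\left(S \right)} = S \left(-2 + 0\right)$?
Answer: $-127449$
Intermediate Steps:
$f{\left(S \right)} = - 2 S$ ($f{\left(S \right)} = S \left(-2\right) = - 2 S$)
$- \left(-335 + f{\left(11 \right)}\right)^{2} = - \left(-335 - 22\right)^{2} = - \left(-357\right)^{2} = \left(-1\right) 127449 = -127449$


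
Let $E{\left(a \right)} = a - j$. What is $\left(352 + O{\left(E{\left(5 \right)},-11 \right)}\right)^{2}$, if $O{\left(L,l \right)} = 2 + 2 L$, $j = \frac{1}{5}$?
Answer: $\frac{3305124}{25} \approx 1.3221 \cdot 10^{5}$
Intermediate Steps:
$j = \frac{1}{5} \approx 0.2$
$E{\left(a \right)} = - \frac{1}{5} + a$ ($E{\left(a \right)} = a - \frac{1}{5} = - \frac{1}{5} + a$)
$\left(352 + O{\left(E{\left(5 \right)},-11 \right)}\right)^{2} = \left(352 + \left(2 + 2 \left(- \frac{1}{5} + 5\right)\right)\right)^{2} = \left(352 + \left(2 + 2 \cdot \frac{24}{5}\right)\right)^{2} = \left(352 + \left(2 + \frac{48}{5}\right)\right)^{2} = \left(352 + \frac{58}{5}\right)^{2} = \left(\frac{1818}{5}\right)^{2} = \frac{3305124}{25}$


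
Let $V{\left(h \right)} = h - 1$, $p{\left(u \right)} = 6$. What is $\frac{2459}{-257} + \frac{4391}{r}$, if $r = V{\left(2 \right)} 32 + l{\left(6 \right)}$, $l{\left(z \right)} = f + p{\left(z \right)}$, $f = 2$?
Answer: $\frac{1030127}{10280} \approx 100.21$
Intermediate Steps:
$V{\left(h \right)} = -1 + h$
$l{\left(z \right)} = 8$ ($l{\left(z \right)} = 2 + 6 = 8$)
$r = 40$ ($r = \left(-1 + 2\right) 32 + 8 = 1 \cdot 32 + 8 = 32 + 8 = 40$)
$\frac{2459}{-257} + \frac{4391}{r} = \frac{2459}{-257} + \frac{4391}{40} = 2459 \left(- \frac{1}{257}\right) + 4391 \cdot \frac{1}{40} = - \frac{2459}{257} + \frac{4391}{40} = \frac{1030127}{10280}$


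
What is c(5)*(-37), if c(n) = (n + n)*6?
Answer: -2220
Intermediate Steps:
c(n) = 12*n (c(n) = (2*n)*6 = 12*n)
c(5)*(-37) = (12*5)*(-37) = 60*(-37) = -2220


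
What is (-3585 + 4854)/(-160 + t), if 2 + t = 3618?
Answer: 47/128 ≈ 0.36719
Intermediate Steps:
t = 3616 (t = -2 + 3618 = 3616)
(-3585 + 4854)/(-160 + t) = (-3585 + 4854)/(-160 + 3616) = 1269/3456 = 1269*(1/3456) = 47/128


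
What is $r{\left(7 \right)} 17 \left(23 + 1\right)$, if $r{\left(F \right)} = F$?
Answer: $2856$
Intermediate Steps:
$r{\left(7 \right)} 17 \left(23 + 1\right) = 7 \cdot 17 \left(23 + 1\right) = 119 \cdot 24 = 2856$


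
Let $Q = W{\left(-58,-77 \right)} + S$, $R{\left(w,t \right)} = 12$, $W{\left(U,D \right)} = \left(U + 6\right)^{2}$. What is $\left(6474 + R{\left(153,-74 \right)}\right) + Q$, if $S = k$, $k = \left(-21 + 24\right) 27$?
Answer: $9271$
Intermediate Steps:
$W{\left(U,D \right)} = \left(6 + U\right)^{2}$
$k = 81$ ($k = 3 \cdot 27 = 81$)
$S = 81$
$Q = 2785$ ($Q = \left(6 - 58\right)^{2} + 81 = \left(-52\right)^{2} + 81 = 2704 + 81 = 2785$)
$\left(6474 + R{\left(153,-74 \right)}\right) + Q = \left(6474 + 12\right) + 2785 = 6486 + 2785 = 9271$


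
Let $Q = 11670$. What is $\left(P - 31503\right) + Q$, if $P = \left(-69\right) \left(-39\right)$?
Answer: $-17142$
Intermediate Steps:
$P = 2691$
$\left(P - 31503\right) + Q = \left(2691 - 31503\right) + 11670 = -28812 + 11670 = -17142$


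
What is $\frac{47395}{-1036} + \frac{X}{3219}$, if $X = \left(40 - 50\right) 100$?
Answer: $- \frac{4151365}{90132} \approx -46.059$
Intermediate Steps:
$X = -1000$ ($X = \left(-10\right) 100 = -1000$)
$\frac{47395}{-1036} + \frac{X}{3219} = \frac{47395}{-1036} - \frac{1000}{3219} = 47395 \left(- \frac{1}{1036}\right) - \frac{1000}{3219} = - \frac{47395}{1036} - \frac{1000}{3219} = - \frac{4151365}{90132}$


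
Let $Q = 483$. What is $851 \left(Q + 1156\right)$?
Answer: $1394789$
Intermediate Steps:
$851 \left(Q + 1156\right) = 851 \left(483 + 1156\right) = 851 \cdot 1639 = 1394789$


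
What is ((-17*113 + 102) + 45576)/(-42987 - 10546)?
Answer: -931/1139 ≈ -0.81738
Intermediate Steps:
((-17*113 + 102) + 45576)/(-42987 - 10546) = ((-1921 + 102) + 45576)/(-53533) = (-1819 + 45576)*(-1/53533) = 43757*(-1/53533) = -931/1139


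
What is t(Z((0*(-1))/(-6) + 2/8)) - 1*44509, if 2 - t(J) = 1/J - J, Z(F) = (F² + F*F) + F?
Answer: -1068223/24 ≈ -44509.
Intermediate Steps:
Z(F) = F + 2*F² (Z(F) = (F² + F²) + F = 2*F² + F = F + 2*F²)
t(J) = 2 + J - 1/J (t(J) = 2 - (1/J - J) = 2 + (J - 1/J) = 2 + J - 1/J)
t(Z((0*(-1))/(-6) + 2/8)) - 1*44509 = (2 + ((0*(-1))/(-6) + 2/8)*(1 + 2*((0*(-1))/(-6) + 2/8)) - 1/(((0*(-1))/(-6) + 2/8)*(1 + 2*((0*(-1))/(-6) + 2/8)))) - 1*44509 = (2 + (0*(-⅙) + 2*(⅛))*(1 + 2*(0*(-⅙) + 2*(⅛))) - 1/((0*(-⅙) + 2*(⅛))*(1 + 2*(0*(-⅙) + 2*(⅛))))) - 44509 = (2 + (0 + ¼)*(1 + 2*(0 + ¼)) - 1/((0 + ¼)*(1 + 2*(0 + ¼)))) - 44509 = (2 + (1 + 2*(¼))/4 - 1/((1 + 2*(¼))/4)) - 44509 = (2 + (1 + ½)/4 - 1/((1 + ½)/4)) - 44509 = (2 + (¼)*(3/2) - 1/((¼)*(3/2))) - 44509 = (2 + 3/8 - 1/3/8) - 44509 = (2 + 3/8 - 1*8/3) - 44509 = (2 + 3/8 - 8/3) - 44509 = -7/24 - 44509 = -1068223/24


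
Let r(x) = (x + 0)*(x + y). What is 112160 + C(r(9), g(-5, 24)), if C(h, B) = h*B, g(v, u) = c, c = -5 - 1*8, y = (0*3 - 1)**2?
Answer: 110990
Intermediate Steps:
y = 1 (y = (0 - 1)**2 = (-1)**2 = 1)
c = -13 (c = -5 - 8 = -13)
g(v, u) = -13
r(x) = x*(1 + x) (r(x) = (x + 0)*(x + 1) = x*(1 + x))
C(h, B) = B*h
112160 + C(r(9), g(-5, 24)) = 112160 - 117*(1 + 9) = 112160 - 117*10 = 112160 - 13*90 = 112160 - 1170 = 110990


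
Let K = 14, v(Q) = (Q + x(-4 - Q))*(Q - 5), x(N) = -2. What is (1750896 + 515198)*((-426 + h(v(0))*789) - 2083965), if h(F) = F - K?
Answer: -4730577731418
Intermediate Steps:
v(Q) = (-5 + Q)*(-2 + Q) (v(Q) = (Q - 2)*(Q - 5) = (-2 + Q)*(-5 + Q) = (-5 + Q)*(-2 + Q))
h(F) = -14 + F (h(F) = F - 1*14 = F - 14 = -14 + F)
(1750896 + 515198)*((-426 + h(v(0))*789) - 2083965) = (1750896 + 515198)*((-426 + (-14 + (10 + 0**2 - 7*0))*789) - 2083965) = 2266094*((-426 + (-14 + (10 + 0 + 0))*789) - 2083965) = 2266094*((-426 + (-14 + 10)*789) - 2083965) = 2266094*((-426 - 4*789) - 2083965) = 2266094*((-426 - 3156) - 2083965) = 2266094*(-3582 - 2083965) = 2266094*(-2087547) = -4730577731418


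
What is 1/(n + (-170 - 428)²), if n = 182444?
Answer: 1/540048 ≈ 1.8517e-6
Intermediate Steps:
1/(n + (-170 - 428)²) = 1/(182444 + (-170 - 428)²) = 1/(182444 + (-598)²) = 1/(182444 + 357604) = 1/540048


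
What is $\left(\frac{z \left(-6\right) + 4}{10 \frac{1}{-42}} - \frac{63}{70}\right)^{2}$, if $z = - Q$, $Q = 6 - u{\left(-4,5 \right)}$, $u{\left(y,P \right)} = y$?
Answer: $\frac{7273809}{100} \approx 72738.0$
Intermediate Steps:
$Q = 10$ ($Q = 6 - -4 = 6 + 4 = 10$)
$z = -10$ ($z = \left(-1\right) 10 = -10$)
$\left(\frac{z \left(-6\right) + 4}{10 \frac{1}{-42}} - \frac{63}{70}\right)^{2} = \left(\frac{\left(-10\right) \left(-6\right) + 4}{10 \frac{1}{-42}} - \frac{63}{70}\right)^{2} = \left(\frac{60 + 4}{10 \left(- \frac{1}{42}\right)} - \frac{9}{10}\right)^{2} = \left(\frac{64}{- \frac{5}{21}} - \frac{9}{10}\right)^{2} = \left(64 \left(- \frac{21}{5}\right) - \frac{9}{10}\right)^{2} = \left(- \frac{1344}{5} - \frac{9}{10}\right)^{2} = \left(- \frac{2697}{10}\right)^{2} = \frac{7273809}{100}$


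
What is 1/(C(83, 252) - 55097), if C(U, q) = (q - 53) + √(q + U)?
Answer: -54898/3013790069 - √335/3013790069 ≈ -1.8222e-5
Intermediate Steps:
C(U, q) = -53 + q + √(U + q) (C(U, q) = (-53 + q) + √(U + q) = -53 + q + √(U + q))
1/(C(83, 252) - 55097) = 1/((-53 + 252 + √(83 + 252)) - 55097) = 1/((-53 + 252 + √335) - 55097) = 1/((199 + √335) - 55097) = 1/(-54898 + √335)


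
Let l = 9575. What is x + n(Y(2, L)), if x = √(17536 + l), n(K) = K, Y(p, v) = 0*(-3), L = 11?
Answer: √27111 ≈ 164.65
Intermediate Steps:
Y(p, v) = 0
x = √27111 (x = √(17536 + 9575) = √27111 ≈ 164.65)
x + n(Y(2, L)) = √27111 + 0 = √27111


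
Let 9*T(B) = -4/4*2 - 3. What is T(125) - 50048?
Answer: -450437/9 ≈ -50049.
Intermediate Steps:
T(B) = -5/9 (T(B) = (-4/4*2 - 3)/9 = (-4*¼*2 - 3)/9 = (-1*2 - 3)/9 = (-2 - 3)/9 = (⅑)*(-5) = -5/9)
T(125) - 50048 = -5/9 - 50048 = -450437/9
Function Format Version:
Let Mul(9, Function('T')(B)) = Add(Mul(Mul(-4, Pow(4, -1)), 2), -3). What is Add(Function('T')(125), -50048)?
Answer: Rational(-450437, 9) ≈ -50049.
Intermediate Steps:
Function('T')(B) = Rational(-5, 9) (Function('T')(B) = Mul(Rational(1, 9), Add(Mul(Mul(-4, Pow(4, -1)), 2), -3)) = Mul(Rational(1, 9), Add(Mul(Mul(-4, Rational(1, 4)), 2), -3)) = Mul(Rational(1, 9), Add(Mul(-1, 2), -3)) = Mul(Rational(1, 9), Add(-2, -3)) = Mul(Rational(1, 9), -5) = Rational(-5, 9))
Add(Function('T')(125), -50048) = Add(Rational(-5, 9), -50048) = Rational(-450437, 9)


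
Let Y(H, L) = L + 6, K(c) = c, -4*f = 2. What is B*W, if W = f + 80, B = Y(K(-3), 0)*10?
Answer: 4770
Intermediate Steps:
f = -½ (f = -¼*2 = -½ ≈ -0.50000)
Y(H, L) = 6 + L
B = 60 (B = (6 + 0)*10 = 6*10 = 60)
W = 159/2 (W = -½ + 80 = 159/2 ≈ 79.500)
B*W = 60*(159/2) = 4770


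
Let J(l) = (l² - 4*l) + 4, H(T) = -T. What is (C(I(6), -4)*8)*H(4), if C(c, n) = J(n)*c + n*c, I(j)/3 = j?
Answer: -18432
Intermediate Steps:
I(j) = 3*j
J(l) = 4 + l² - 4*l
C(c, n) = c*n + c*(4 + n² - 4*n) (C(c, n) = (4 + n² - 4*n)*c + n*c = c*(4 + n² - 4*n) + c*n = c*n + c*(4 + n² - 4*n))
(C(I(6), -4)*8)*H(4) = (((3*6)*(4 + (-4)² - 3*(-4)))*8)*(-1*4) = ((18*(4 + 16 + 12))*8)*(-4) = ((18*32)*8)*(-4) = (576*8)*(-4) = 4608*(-4) = -18432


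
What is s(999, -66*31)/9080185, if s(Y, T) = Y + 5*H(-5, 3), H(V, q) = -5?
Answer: 974/9080185 ≈ 0.00010727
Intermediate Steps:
s(Y, T) = -25 + Y (s(Y, T) = Y + 5*(-5) = Y - 25 = -25 + Y)
s(999, -66*31)/9080185 = (-25 + 999)/9080185 = 974*(1/9080185) = 974/9080185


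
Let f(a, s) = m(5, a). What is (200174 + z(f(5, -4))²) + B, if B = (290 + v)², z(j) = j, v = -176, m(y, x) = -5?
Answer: 213195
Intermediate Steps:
f(a, s) = -5
B = 12996 (B = (290 - 176)² = 114² = 12996)
(200174 + z(f(5, -4))²) + B = (200174 + (-5)²) + 12996 = (200174 + 25) + 12996 = 200199 + 12996 = 213195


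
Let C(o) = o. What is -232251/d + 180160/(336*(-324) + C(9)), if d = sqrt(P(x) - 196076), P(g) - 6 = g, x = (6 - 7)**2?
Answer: -36032/21771 + 232251*I*sqrt(196069)/196069 ≈ -1.655 + 524.51*I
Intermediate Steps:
x = 1 (x = (-1)**2 = 1)
P(g) = 6 + g
d = I*sqrt(196069) (d = sqrt((6 + 1) - 196076) = sqrt(7 - 196076) = sqrt(-196069) = I*sqrt(196069) ≈ 442.8*I)
-232251/d + 180160/(336*(-324) + C(9)) = -232251*(-I*sqrt(196069)/196069) + 180160/(336*(-324) + 9) = -(-232251)*I*sqrt(196069)/196069 + 180160/(-108864 + 9) = 232251*I*sqrt(196069)/196069 + 180160/(-108855) = 232251*I*sqrt(196069)/196069 + 180160*(-1/108855) = 232251*I*sqrt(196069)/196069 - 36032/21771 = -36032/21771 + 232251*I*sqrt(196069)/196069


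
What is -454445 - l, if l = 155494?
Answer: -609939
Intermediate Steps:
-454445 - l = -454445 - 1*155494 = -454445 - 155494 = -609939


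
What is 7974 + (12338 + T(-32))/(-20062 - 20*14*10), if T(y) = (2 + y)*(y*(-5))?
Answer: 91147025/11431 ≈ 7973.7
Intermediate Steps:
T(y) = -5*y*(2 + y) (T(y) = (2 + y)*(-5*y) = -5*y*(2 + y))
7974 + (12338 + T(-32))/(-20062 - 20*14*10) = 7974 + (12338 - 5*(-32)*(2 - 32))/(-20062 - 20*14*10) = 7974 + (12338 - 5*(-32)*(-30))/(-20062 - 280*10) = 7974 + (12338 - 4800)/(-20062 - 2800) = 7974 + 7538/(-22862) = 7974 + 7538*(-1/22862) = 7974 - 3769/11431 = 91147025/11431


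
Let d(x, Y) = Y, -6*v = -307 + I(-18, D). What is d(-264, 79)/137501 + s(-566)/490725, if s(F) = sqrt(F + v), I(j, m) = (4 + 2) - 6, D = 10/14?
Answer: 79/137501 + I*sqrt(18534)/2944350 ≈ 0.00057454 + 4.6238e-5*I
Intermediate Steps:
D = 5/7 (D = 10*(1/14) = 5/7 ≈ 0.71429)
I(j, m) = 0 (I(j, m) = 6 - 6 = 0)
v = 307/6 (v = -(-307 + 0)/6 = -1/6*(-307) = 307/6 ≈ 51.167)
s(F) = sqrt(307/6 + F) (s(F) = sqrt(F + 307/6) = sqrt(307/6 + F))
d(-264, 79)/137501 + s(-566)/490725 = 79/137501 + (sqrt(1842 + 36*(-566))/6)/490725 = 79*(1/137501) + (sqrt(1842 - 20376)/6)*(1/490725) = 79/137501 + (sqrt(-18534)/6)*(1/490725) = 79/137501 + ((I*sqrt(18534))/6)*(1/490725) = 79/137501 + (I*sqrt(18534)/6)*(1/490725) = 79/137501 + I*sqrt(18534)/2944350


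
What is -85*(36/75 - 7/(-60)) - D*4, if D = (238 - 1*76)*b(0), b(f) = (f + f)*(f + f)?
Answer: -3043/60 ≈ -50.717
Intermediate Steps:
b(f) = 4*f² (b(f) = (2*f)*(2*f) = 4*f²)
D = 0 (D = (238 - 1*76)*(4*0²) = (238 - 76)*(4*0) = 162*0 = 0)
-85*(36/75 - 7/(-60)) - D*4 = -85*(36/75 - 7/(-60)) - 0*4 = -85*(36*(1/75) - 7*(-1/60)) - 1*0 = -85*(12/25 + 7/60) + 0 = -85*179/300 + 0 = -3043/60 + 0 = -3043/60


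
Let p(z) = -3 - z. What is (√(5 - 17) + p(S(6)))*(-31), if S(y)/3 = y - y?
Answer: 93 - 62*I*√3 ≈ 93.0 - 107.39*I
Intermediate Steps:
S(y) = 0 (S(y) = 3*(y - y) = 3*0 = 0)
(√(5 - 17) + p(S(6)))*(-31) = (√(5 - 17) + (-3 - 1*0))*(-31) = (√(-12) + (-3 + 0))*(-31) = (2*I*√3 - 3)*(-31) = (-3 + 2*I*√3)*(-31) = 93 - 62*I*√3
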